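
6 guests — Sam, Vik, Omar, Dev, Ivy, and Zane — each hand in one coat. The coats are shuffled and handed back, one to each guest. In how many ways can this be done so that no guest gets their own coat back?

Count assignments avoiding every fixed point. For any j of the 6 guests fixed to their own coat, the other 6−j can be arranged in (6−j)! ways.
By inclusion–exclusion this is Σ_{j=0}^{6} (−1)^j C(6,j)·(6−j)!.
Computing: 720 − 720 + 360 − 120 + 30 − 6 + 1 = 265.

265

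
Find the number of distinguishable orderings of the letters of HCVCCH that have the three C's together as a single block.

Treat the 3 copies of C as a single block. The multiset to arrange is then {CCC, H, H, V}, 4 items in all.
That gives (4)!/(2!) = 12 arrangements.

12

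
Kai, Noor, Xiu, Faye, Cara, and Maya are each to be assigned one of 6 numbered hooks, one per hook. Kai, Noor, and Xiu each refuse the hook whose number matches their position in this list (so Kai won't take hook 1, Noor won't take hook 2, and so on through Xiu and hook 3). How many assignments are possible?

Let Aᵢ (for i ∈ {1, 2, 3}) be the placements that put person i in their forbidden hook. Any j of these fix j positions, leaving (6−j)! ways to fill the rest, and there are C(3,j) ways to pick which j.
By inclusion–exclusion, the number of valid placements is Σ_{j=0}^{3} (−1)^j C(3,j)·(6−j)!.
Computing: 720 − 360 + 72 − 6 = 426.

426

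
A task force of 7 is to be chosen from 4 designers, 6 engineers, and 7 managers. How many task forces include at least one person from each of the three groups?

Unrestricted: C(17,7) = 19448 ways to pick any 7 of the 17.
Selections missing a whole group: no designers → C(13,7) = 1716; no engineers → C(11,7) = 330; no managers → C(10,7) = 120.
Add back selections omitting two groups (i.e. drawn from a single group): C(4,7) + C(6,7) + C(7,7) = 1.
By inclusion–exclusion: 19448 − 2166 + 1 = 17283.

17283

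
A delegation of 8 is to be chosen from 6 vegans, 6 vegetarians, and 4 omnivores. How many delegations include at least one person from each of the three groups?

With no constraint there are C(16,8) = 12870 possible selections.
Selections missing a whole group: no vegans → C(10,8) = 45; no vegetarians → C(10,8) = 45; no omnivores → C(12,8) = 495.
Add back selections omitting two groups (i.e. drawn from a single group): C(6,8) + C(6,8) + C(4,8) = 0.
By inclusion–exclusion: 12870 − 585 + 0 = 12285.

12285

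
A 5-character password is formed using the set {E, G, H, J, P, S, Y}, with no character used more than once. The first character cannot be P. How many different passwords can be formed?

2160

The first character has 7−1 = 6 choices (anything except P).
The remaining 4 characters are filled from the other 6 symbols without repetition: 6 × 5 × 4 × 3 = 360.
Total: 6 × 360 = 2160.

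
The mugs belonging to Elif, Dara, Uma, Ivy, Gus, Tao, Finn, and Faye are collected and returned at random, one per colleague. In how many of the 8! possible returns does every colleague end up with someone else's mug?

14833

This is the derangement count D_8: permutations of 8 items with no fixed point.
By inclusion–exclusion this is Σ_{j=0}^{8} (−1)^j C(8,j)·(8−j)!.
Computing: 40320 − 40320 + 20160 − 6720 + 1680 − 336 + 56 − 8 + 1 = 14833.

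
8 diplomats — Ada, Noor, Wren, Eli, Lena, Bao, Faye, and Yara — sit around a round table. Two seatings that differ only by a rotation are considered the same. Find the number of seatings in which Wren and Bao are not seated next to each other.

Without the restriction there are (7)! = 5040 seatings.
Seatings with Wren beside Bao: treat them as a block with 2 internal orders, giving 2 × (6)! = 1440.
Subtracting, 5040 − 1440 = 3600.

3600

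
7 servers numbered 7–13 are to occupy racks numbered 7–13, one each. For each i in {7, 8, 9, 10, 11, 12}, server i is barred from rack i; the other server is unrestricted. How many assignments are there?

2119

Let Aᵢ (for 7 ≤ i ≤ 12) be the placements that put server i in its forbidden rack. Any j of these fix j positions, leaving (7−j)! ways to fill the rest, and there are C(6,j) ways to pick which j.
By inclusion–exclusion, the number of valid placements is Σ_{j=0}^{6} (−1)^j C(6,j)·(7−j)!.
Computing: 5040 − 4320 + 1800 − 480 + 90 − 12 + 1 = 2119.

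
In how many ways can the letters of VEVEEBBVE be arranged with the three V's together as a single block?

Treat the 3 copies of V as a single block. The multiset to arrange is then {VVV, B, B, E, E, E, E}, 7 items in all.
That gives (7)!/(4!·2!) = 105 arrangements.

105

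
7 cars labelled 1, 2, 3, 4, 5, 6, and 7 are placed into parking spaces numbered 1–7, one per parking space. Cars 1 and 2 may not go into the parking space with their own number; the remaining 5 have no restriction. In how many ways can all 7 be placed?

Let Aᵢ (for i ∈ {1, 2}) be the placements that put car i in its forbidden parking space. Any j of these fix j positions, leaving (7−j)! ways to fill the rest, and there are C(2,j) ways to pick which j.
By inclusion–exclusion, the number of valid placements is Σ_{j=0}^{2} (−1)^j C(2,j)·(7−j)!.
Computing: 5040 − 1440 + 120 = 3720.

3720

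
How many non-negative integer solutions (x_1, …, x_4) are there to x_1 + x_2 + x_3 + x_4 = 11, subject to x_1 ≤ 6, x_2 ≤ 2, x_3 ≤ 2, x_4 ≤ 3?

Without the upper bounds there are C(14,3) = 364 ways to split 11 among 4 variables.
Subtract solutions that violate a single cap (substitute x_i' = x_i − (cap_i+1)): x_1 ≥ 7 gives C(7,3) = 35; x_2 ≥ 3 gives C(11,3) = 165; x_3 ≥ 3 gives C(11,3) = 165; x_4 ≥ 4 gives C(10,3) = 120. Together 485.
Add back pairs where two caps are both exceeded: 4 + 4 + 1 + 56 + 35 + 35 = 135.
Subtract triples: 0 + 0 + 0 + 4 = 4.
By inclusion–exclusion the count is 364 − 485 + 135 − 4 = 10.

10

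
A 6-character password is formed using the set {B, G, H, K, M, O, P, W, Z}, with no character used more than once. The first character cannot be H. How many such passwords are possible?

53760

The first character has 9−1 = 8 choices (anything except H).
The remaining 5 characters are filled from the other 8 symbols without repetition: 8 × 7 × 6 × 5 × 4 = 6720.
Total: 8 × 6720 = 53760.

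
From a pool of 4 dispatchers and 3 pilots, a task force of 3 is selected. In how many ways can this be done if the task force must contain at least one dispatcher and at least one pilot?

30

Total 3-person selections from all 7: C(7,3) = 35.
Selections missing a whole group: no dispatchers → C(3,3) = 1; no pilots → C(4,3) = 4.
Both groups omitted at once is impossible, so 35 − 5 = 30.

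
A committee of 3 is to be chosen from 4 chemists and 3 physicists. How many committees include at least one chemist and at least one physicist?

Unrestricted: C(7,3) = 35 ways to pick any 3 of the 7.
Selections missing a whole group: no chemists → C(3,3) = 1; no physicists → C(4,3) = 4.
Both groups omitted at once is impossible, so 35 − 5 = 30.

30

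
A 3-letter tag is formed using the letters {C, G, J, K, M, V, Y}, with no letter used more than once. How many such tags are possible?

With no repetition, fill the 3 letters in order: 7 choices, then 6, down to 5.
7 × 6 × 5 = 210.

210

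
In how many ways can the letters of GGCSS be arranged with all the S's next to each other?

Treat the 2 copies of S as a single block. The multiset to arrange is then {SS, C, G, G}, 4 items in all.
That gives (4)!/(2!) = 12 arrangements.

12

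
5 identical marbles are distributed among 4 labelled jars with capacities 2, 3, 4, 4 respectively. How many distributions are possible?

By stars and bars, unrestricted non-negative solutions to x_1+…+x_4 = 5 number C(5+3,3) = 56.
Subtract solutions that violate a single cap (substitute x_i' = x_i − (cap_i+1)): x_1 ≥ 3 gives C(5,3) = 10; x_2 ≥ 4 gives C(4,3) = 4; x_3 ≥ 5 gives C(3,3) = 1; x_4 ≥ 5 gives C(3,3) = 1. Together 16.
No two caps can be exceeded simultaneously, so the pair terms are all 0.
By inclusion–exclusion the count is 56 − 16 + 0 = 40.

40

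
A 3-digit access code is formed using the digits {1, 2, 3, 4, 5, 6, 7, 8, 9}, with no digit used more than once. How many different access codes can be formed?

With no repetition, fill the 3 digits in order: 9 choices, then 8, down to 7.
9 × 8 × 7 = 504.

504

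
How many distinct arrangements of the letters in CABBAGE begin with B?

360

Fix B in the first position and arrange the remaining 6 letters.
Those 6 letters have A appearing twice, giving (6)!/(2!) = 360.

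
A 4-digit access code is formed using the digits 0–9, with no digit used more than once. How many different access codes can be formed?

Choose and order 4 of the 10 symbols: the first digit has 10 options, the next 9, then 8, 7.
10 × 9 × 8 × 7 = 5040.

5040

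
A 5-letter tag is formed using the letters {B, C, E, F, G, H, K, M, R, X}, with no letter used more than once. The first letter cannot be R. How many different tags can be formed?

The first letter has 10−1 = 9 choices (anything except R).
The remaining 4 letters are filled from the other 9 symbols without repetition: 9 × 8 × 7 × 6 = 3024.
Total: 9 × 3024 = 27216.

27216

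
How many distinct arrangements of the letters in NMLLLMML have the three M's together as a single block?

30

Treat the 3 copies of M as a single block. The multiset to arrange is then {MMM, L, L, L, L, N}, 6 items in all.
That gives (6)!/(4!) = 30 arrangements.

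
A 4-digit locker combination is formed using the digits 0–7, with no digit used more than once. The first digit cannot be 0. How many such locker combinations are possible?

1470

The first digit has 8−1 = 7 choices (anything except 0).
The remaining 3 digits are filled from the other 7 symbols without repetition: 7 × 6 × 5 = 210.
Total: 7 × 210 = 1470.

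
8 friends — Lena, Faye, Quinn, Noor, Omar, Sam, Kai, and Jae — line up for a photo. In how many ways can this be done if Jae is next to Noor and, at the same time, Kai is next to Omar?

2880

Treat {Jae,Noor} as one block (2 orders) and {Kai,Omar} as another (2 orders).
That leaves 6 units to arrange: 2 × 2 × 6! = 4 × 720 = 2880.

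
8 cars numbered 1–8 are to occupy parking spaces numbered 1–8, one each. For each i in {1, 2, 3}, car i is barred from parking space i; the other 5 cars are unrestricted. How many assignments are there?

Let Aᵢ (for i ∈ {1, 2, 3}) be the placements that put car i in its forbidden parking space. Any j of these fix j positions, leaving (8−j)! ways to fill the rest, and there are C(3,j) ways to pick which j.
By inclusion–exclusion, the number of valid placements is Σ_{j=0}^{3} (−1)^j C(3,j)·(8−j)!.
Computing: 40320 − 15120 + 2160 − 120 = 27240.

27240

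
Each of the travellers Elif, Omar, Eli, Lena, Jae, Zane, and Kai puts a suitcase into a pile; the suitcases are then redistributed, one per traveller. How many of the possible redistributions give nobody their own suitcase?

Let Aᵢ be the assignments in which traveller i gets their own suitcase. We want the size of the complement of A₁∪…∪A_7.
By inclusion–exclusion this is Σ_{j=0}^{7} (−1)^j C(7,j)·(7−j)!.
Computing: 5040 − 5040 + 2520 − 840 + 210 − 42 + 7 − 1 = 1854.

1854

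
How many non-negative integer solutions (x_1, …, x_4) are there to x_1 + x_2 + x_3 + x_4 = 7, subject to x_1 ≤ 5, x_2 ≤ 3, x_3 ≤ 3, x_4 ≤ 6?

By stars and bars, unrestricted non-negative solutions to x_1+…+x_4 = 7 number C(7+3,3) = 120.
Subtract solutions that violate a single cap (substitute x_i' = x_i − (cap_i+1)): x_1 ≥ 6 gives C(4,3) = 4; x_2 ≥ 4 gives C(6,3) = 20; x_3 ≥ 4 gives C(6,3) = 20; x_4 ≥ 7 gives C(3,3) = 1. Together 45.
No two caps can be exceeded simultaneously, so the pair terms are all 0.
By inclusion–exclusion the count is 120 − 45 + 0 = 75.

75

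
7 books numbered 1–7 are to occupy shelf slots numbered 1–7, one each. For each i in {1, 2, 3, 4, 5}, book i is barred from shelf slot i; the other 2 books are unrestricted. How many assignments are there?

Let Aᵢ (for 1 ≤ i ≤ 5) be the placements that put book i in its forbidden shelf slot. Any j of these fix j positions, leaving (7−j)! ways to fill the rest, and there are C(5,j) ways to pick which j.
By inclusion–exclusion, the number of valid placements is Σ_{j=0}^{5} (−1)^j C(5,j)·(7−j)!.
Computing: 5040 − 3600 + 1200 − 240 + 30 − 2 = 2428.

2428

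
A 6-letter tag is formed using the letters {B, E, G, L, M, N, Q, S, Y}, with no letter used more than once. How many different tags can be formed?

60480

This is a permutation of 6 out of 9: P(9,6) = 9!/3!.
That product is 9 × 8 × 7 × 6 × 5 × 4 = 60480.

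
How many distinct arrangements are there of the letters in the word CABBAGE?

The 7 letters of CABBAGE have repeats: A appearing twice and B appearing twice.
The number of distinct arrangements is 7!/(2!·2!) = 5040/4 = 1260.

1260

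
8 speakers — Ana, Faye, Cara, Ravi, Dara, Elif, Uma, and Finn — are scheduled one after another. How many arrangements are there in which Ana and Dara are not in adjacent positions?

30240

There are 8! = 40320 arrangements in all. If Ana and Dara are adjacent, merging them into one block gives 2·(7)! = 10080 arrangements.
So 40320 − 10080 = 30240 arrangements keep them apart.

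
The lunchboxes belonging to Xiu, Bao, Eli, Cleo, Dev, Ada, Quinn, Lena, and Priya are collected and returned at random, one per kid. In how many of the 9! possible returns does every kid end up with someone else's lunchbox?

133496

This is the derangement count D_9: permutations of 9 items with no fixed point.
By inclusion–exclusion this is Σ_{j=0}^{9} (−1)^j C(9,j)·(9−j)!.
Computing: 362880 − 362880 + 181440 − 60480 + 15120 − 3024 + 504 − 72 + 9 − 1 = 133496.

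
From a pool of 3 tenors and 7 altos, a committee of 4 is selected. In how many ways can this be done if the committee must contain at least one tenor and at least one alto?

175

With no constraint there are C(10,4) = 210 possible selections.
Selections missing a whole group: no tenors → C(7,4) = 35; no altos → C(3,4) = 0.
Both groups omitted at once is impossible, so 210 − 35 = 175.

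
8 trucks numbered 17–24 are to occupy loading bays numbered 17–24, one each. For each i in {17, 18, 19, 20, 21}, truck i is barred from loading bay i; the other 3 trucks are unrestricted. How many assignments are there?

21234

Let Aᵢ (for 17 ≤ i ≤ 21) be the placements that put truck i in its forbidden loading bay. Any j of these fix j positions, leaving (8−j)! ways to fill the rest, and there are C(5,j) ways to pick which j.
By inclusion–exclusion, the number of valid placements is Σ_{j=0}^{5} (−1)^j C(5,j)·(8−j)!.
Computing: 40320 − 25200 + 7200 − 1200 + 120 − 6 = 21234.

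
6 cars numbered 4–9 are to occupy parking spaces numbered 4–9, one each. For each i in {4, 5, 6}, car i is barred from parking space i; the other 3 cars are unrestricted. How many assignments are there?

426

Let Aᵢ (for i ∈ {4, 5, 6}) be the placements that put car i in its forbidden parking space. Any j of these fix j positions, leaving (6−j)! ways to fill the rest, and there are C(3,j) ways to pick which j.
By inclusion–exclusion, the number of valid placements is Σ_{j=0}^{3} (−1)^j C(3,j)·(6−j)!.
Computing: 720 − 360 + 72 − 6 = 426.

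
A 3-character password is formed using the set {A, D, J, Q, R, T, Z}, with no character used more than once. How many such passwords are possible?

210

This is a permutation of 3 out of 7: P(7,3) = 7!/4!.
7 × 6 × 5 = 210.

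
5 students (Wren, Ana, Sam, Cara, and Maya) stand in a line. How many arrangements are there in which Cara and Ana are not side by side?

There are 5! = 120 arrangements in all. If Cara and Ana are adjacent, merging them into one block gives 2·(4)! = 48 arrangements.
So 120 − 48 = 72 arrangements keep them apart.

72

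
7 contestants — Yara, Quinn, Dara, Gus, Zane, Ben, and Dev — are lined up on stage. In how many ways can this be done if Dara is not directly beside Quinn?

Of the 7! = 5040 arrangements, those with Dara and Quinn adjacent number 2 × 6! = 1440 (treat the pair as a block with 2 internal orders).
So 5040 − 1440 = 3600 arrangements keep them apart.

3600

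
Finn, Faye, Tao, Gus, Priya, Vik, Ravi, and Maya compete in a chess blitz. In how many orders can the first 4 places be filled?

1680

This is an ordered selection of 4 from 8: P(8,4).
That gives 8 × 7 × 6 × 5 = 1680.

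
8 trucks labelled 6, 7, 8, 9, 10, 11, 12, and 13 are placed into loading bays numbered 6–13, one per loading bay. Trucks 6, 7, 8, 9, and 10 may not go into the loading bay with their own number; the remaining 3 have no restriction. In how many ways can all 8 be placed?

21234

Let Aᵢ (for 6 ≤ i ≤ 10) be the placements that put truck i in its forbidden loading bay. Any j of these fix j positions, leaving (8−j)! ways to fill the rest, and there are C(5,j) ways to pick which j.
By inclusion–exclusion, the number of valid placements is Σ_{j=0}^{5} (−1)^j C(5,j)·(8−j)!.
Computing: 40320 − 25200 + 7200 − 1200 + 120 − 6 = 21234.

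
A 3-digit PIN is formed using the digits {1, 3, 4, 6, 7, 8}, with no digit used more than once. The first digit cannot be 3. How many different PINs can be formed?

The first digit has 6−1 = 5 choices (anything except 3).
The remaining 2 digits are filled from the other 5 symbols without repetition: 5 × 4 = 20.
Total: 5 × 20 = 100.

100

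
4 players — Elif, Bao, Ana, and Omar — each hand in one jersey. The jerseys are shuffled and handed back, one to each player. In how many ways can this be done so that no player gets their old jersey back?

9

Let Aᵢ be the assignments in which player i gets their old jersey. We want the size of the complement of A₁∪…∪A_4.
By inclusion–exclusion this is Σ_{j=0}^{4} (−1)^j C(4,j)·(4−j)!.
Computing: 24 − 24 + 12 − 4 + 1 = 9.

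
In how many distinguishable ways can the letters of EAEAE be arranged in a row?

Letter multiplicities in EAEAE: A×2, E×3.
Dividing 5! = 120 by 3!·2! = 12 for the repeated letters gives 10.

10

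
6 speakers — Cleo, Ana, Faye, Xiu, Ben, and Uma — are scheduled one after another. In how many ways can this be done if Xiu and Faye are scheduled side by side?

Place the 4 others and the Xiu-Faye pair as 5 objects in a line; the pair has 2 internal arrangements.
That gives 2 × 5! = 2 × 120 = 240.

240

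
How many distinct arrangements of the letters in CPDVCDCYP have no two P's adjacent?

11760

Total arrangements of CPDVCDCYP: 9!/(3!·2!·2!) = 15120.
If the two P's are adjacent, glue them into one block, leaving 8 items to arrange: (8)!/(3!·2!) = 3360 ways.
Hence 15120 − 3360 = 11760.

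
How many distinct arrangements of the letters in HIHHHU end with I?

With the last slot taken by I, it remains to arrange the other 5 letters (HHHHU).
Those 5 letters have H appearing 4 times, giving (5)!/(4!) = 5.

5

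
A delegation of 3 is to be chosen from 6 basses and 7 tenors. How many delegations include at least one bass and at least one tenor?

Unrestricted: C(13,3) = 286 ways to pick any 3 of the 13.
Selections missing a whole group: no basses → C(7,3) = 35; no tenors → C(6,3) = 20.
Both groups omitted at once is impossible, so 286 − 55 = 231.

231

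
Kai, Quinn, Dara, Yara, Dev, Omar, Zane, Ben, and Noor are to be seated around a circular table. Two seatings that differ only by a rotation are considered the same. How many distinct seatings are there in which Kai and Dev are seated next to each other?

Treat {Kai, Dev} as one unit (2 internal orders) and seat the resulting 8 units around the table: (7)! circular arrangements.
So 2 × (7)! = 2 × 5040 = 10080.

10080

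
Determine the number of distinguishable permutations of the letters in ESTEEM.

120

The 6 letters of ESTEEM have repeats: E appearing 3 times.
Dividing 6! = 720 by 3! = 6 for the repeated letters gives 120.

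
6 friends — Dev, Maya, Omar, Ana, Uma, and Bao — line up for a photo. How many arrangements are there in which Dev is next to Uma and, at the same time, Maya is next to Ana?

Treat {Dev,Uma} as one block (2 orders) and {Maya,Ana} as another (2 orders).
That leaves 4 units to arrange: 2 × 2 × 4! = 4 × 24 = 96.

96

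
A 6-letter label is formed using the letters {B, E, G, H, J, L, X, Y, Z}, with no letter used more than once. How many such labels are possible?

60480

This is a permutation of 6 out of 9: P(9,6) = 9!/3!.
9 × 8 × 7 × 6 × 5 × 4 = 60480.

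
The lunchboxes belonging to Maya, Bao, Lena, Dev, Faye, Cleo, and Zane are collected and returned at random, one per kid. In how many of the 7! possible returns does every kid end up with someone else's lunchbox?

1854

Let Aᵢ be the assignments in which kid i gets their own lunchbox. We want the size of the complement of A₁∪…∪A_7.
By inclusion–exclusion this is Σ_{j=0}^{7} (−1)^j C(7,j)·(7−j)!.
Computing: 5040 − 5040 + 2520 − 840 + 210 − 42 + 7 − 1 = 1854.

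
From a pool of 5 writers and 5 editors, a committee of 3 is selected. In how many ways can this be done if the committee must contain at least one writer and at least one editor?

With no constraint there are C(10,3) = 120 possible selections.
Subtract selections that omit an entire group: no writers → C(5,3) = 10; no editors → C(5,3) = 10.
Both groups omitted at once is impossible, so 120 − 20 = 100.

100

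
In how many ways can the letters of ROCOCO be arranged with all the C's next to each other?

20

Treat the 2 copies of C as a single block. The multiset to arrange is then {CC, O, O, O, R}, 5 items in all.
That gives (5)!/(3!) = 20 arrangements.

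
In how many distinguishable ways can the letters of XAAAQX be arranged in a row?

XAAAQX has 6 letters with A appearing 3 times and X appearing twice.
So there are 6! / (3!·2!) = 60 distinguishable arrangements.

60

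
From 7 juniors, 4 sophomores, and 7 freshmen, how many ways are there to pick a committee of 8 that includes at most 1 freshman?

Split by how many freshmen are chosen (0 through 1).
Sum: C(7,0)·C(11,8) + C(7,1)·C(11,7) = 165 + 2310 = 2475.

2475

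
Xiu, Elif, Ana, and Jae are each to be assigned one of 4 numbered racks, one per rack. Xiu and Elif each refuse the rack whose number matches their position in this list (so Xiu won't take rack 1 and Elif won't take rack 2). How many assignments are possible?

14

Let Aᵢ (for i ∈ {1, 2}) be the placements that put person i in their forbidden rack. Any j of these fix j positions, leaving (4−j)! ways to fill the rest, and there are C(2,j) ways to pick which j.
By inclusion–exclusion, the number of valid placements is Σ_{j=0}^{2} (−1)^j C(2,j)·(4−j)!.
Computing: 24 − 12 + 2 = 14.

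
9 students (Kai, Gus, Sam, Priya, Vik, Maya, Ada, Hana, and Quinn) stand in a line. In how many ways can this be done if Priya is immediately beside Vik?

80640

Treat {Priya, Vik} as a single unit. There are 8 units to order, and the pair itself can be ordered 2 ways.
That gives 2 × 8! = 2 × 40320 = 80640.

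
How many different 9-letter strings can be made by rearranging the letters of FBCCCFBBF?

The 9 letters of FBCCCFBBF have repeats: B appearing 3 times, C appearing 3 times, and F appearing 3 times.
The number of distinct arrangements is 9!/(3!·3!·3!) = 362880/216 = 1680.

1680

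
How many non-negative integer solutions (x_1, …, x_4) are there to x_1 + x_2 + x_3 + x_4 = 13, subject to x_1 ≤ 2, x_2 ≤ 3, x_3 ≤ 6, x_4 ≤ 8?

By stars and bars, unrestricted non-negative solutions to x_1+…+x_4 = 13 number C(13+3,3) = 560.
Subtract solutions that violate a single cap (substitute x_i' = x_i − (cap_i+1)): x_1 ≥ 3 gives C(13,3) = 286; x_2 ≥ 4 gives C(12,3) = 220; x_3 ≥ 7 gives C(9,3) = 84; x_4 ≥ 9 gives C(7,3) = 35. Together 625.
Add back pairs where two caps are both exceeded: 84 + 20 + 4 + 10 + 1 + 0 = 119.
By inclusion–exclusion the count is 560 − 625 + 119 = 54.

54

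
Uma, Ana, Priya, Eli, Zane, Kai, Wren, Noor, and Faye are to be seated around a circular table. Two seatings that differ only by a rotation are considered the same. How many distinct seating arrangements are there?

40320

Around a circle, 9 distinct people have 9!/9 = (8)! = 40320 rotationally distinct seatings.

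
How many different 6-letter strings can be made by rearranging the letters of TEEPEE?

TEEPEE has 6 letters with E appearing 4 times.
The number of distinct arrangements is 6!/(4!) = 720/24 = 30.

30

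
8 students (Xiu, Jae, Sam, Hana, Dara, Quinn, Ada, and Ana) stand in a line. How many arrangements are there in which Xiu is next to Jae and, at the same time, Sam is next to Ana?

2880

Treat {Xiu,Jae} as one block (2 orders) and {Sam,Ana} as another (2 orders).
That leaves 6 units to arrange: 2 × 2 × 6! = 4 × 720 = 2880.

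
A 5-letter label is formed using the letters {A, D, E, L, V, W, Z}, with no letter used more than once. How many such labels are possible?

Choose and order 5 of the 7 symbols: the first letter has 7 options, the next 6, and so on down to 3.
That product is 7 × 6 × 5 × 4 × 3 = 2520.

2520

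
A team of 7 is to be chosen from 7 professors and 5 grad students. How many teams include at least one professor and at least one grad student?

With no constraint there are C(12,7) = 792 possible selections.
Selections missing a whole group: no professors → C(5,7) = 0; no grad students → C(7,7) = 1.
Both groups omitted at once is impossible, so 792 − 1 = 791.

791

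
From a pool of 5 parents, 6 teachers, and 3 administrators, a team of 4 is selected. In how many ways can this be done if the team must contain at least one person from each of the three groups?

495

Total 4-person selections from all 14: C(14,4) = 1001.
Selections missing a whole group: no parents → C(9,4) = 126; no teachers → C(8,4) = 70; no administrators → C(11,4) = 330.
Add back selections omitting two groups (i.e. drawn from a single group): C(5,4) + C(6,4) + C(3,4) = 20.
By inclusion–exclusion: 1001 − 526 + 20 = 495.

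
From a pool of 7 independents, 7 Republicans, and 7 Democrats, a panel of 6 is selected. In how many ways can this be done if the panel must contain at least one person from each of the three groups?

With no constraint there are C(21,6) = 54264 possible selections.
Subtract selections that omit an entire group: no independents → C(14,6) = 3003; no Republicans → C(14,6) = 3003; no Democrats → C(14,6) = 3003.
Add back selections omitting two groups (i.e. drawn from a single group): C(7,6) + C(7,6) + C(7,6) = 21.
By inclusion–exclusion: 54264 − 9009 + 21 = 45276.

45276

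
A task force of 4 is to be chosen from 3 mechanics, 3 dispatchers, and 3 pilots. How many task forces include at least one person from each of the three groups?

With no constraint there are C(9,4) = 126 possible selections.
Subtract selections that omit an entire group: no mechanics → C(6,4) = 15; no dispatchers → C(6,4) = 15; no pilots → C(6,4) = 15.
Add back selections omitting two groups (i.e. drawn from a single group): C(3,4) + C(3,4) + C(3,4) = 0.
By inclusion–exclusion: 126 − 45 + 0 = 81.

81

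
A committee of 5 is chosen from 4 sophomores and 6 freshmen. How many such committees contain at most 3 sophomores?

Split by how many sophomores are chosen (0 through 3).
Sum: C(4,0)·C(6,5) + C(4,1)·C(6,4) + C(4,2)·C(6,3) + C(4,3)·C(6,2) = 6 + 60 + 120 + 60 = 246.

246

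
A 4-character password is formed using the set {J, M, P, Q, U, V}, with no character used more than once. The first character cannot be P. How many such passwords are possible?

The first character has 6−1 = 5 choices (anything except P).
The remaining 3 characters are filled from the other 5 symbols without repetition: 5 × 4 × 3 = 60.
Total: 5 × 60 = 300.

300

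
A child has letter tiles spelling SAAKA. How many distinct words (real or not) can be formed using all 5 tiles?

The 5 letters of SAAKA have repeats: A appearing 3 times.
Dividing 5! = 120 by 3! = 6 for the repeated letters gives 20.

20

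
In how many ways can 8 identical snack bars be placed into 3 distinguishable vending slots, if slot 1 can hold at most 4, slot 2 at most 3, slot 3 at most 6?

Ignoring the caps, the number of non-negative solutions to x_1+…+x_3 = 8 is C(10,2) = 45.
Subtract solutions that violate a single cap (substitute x_i' = x_i − (cap_i+1)): x_1 ≥ 5 gives C(5,2) = 10; x_2 ≥ 4 gives C(6,2) = 15; x_3 ≥ 7 gives C(3,2) = 3. Together 28.
No two caps can be exceeded simultaneously, so the pair terms are all 0.
By inclusion–exclusion the count is 45 − 28 + 0 = 17.

17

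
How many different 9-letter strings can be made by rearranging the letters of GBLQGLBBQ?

7560

Letter multiplicities in GBLQGLBBQ: B×3, G×2, L×2, Q×2.
So there are 9! / (3!·2!·2!·2!) = 7560 distinguishable arrangements.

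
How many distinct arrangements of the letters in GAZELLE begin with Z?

180

With the first slot taken by Z, it remains to arrange the other 6 letters (GAELLE).
Those 6 letters have E appearing twice and L appearing twice, giving (6)!/(2!·2!) = 180.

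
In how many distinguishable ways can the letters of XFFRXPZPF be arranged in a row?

15120

XFFRXPZPF has 9 letters with F appearing 3 times, P appearing twice, and X appearing twice.
Dividing 9! = 362880 by 3!·2!·2! = 24 for the repeated letters gives 15120.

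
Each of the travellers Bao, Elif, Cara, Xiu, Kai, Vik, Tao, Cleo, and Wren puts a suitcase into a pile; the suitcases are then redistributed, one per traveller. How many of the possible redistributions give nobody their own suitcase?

Let Aᵢ be the assignments in which traveller i gets their own suitcase. We want the size of the complement of A₁∪…∪A_9.
By inclusion–exclusion this is Σ_{j=0}^{9} (−1)^j C(9,j)·(9−j)!.
Computing: 362880 − 362880 + 181440 − 60480 + 15120 − 3024 + 504 − 72 + 9 − 1 = 133496.

133496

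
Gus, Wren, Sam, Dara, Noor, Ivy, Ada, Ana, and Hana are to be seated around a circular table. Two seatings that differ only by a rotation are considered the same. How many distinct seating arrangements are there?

40320

Fix one person's seat to break rotational symmetry; the remaining 8 people can be arranged in (8)! = 40320 ways.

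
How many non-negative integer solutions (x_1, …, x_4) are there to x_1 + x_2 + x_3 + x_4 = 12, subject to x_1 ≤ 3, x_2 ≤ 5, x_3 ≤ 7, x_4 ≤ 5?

By stars and bars, unrestricted non-negative solutions to x_1+…+x_4 = 12 number C(12+3,3) = 455.
Subtract solutions that violate a single cap (substitute x_i' = x_i − (cap_i+1)): x_1 ≥ 4 gives C(11,3) = 165; x_2 ≥ 6 gives C(9,3) = 84; x_3 ≥ 8 gives C(7,3) = 35; x_4 ≥ 6 gives C(9,3) = 84. Together 368.
Add back pairs where two caps are both exceeded: 10 + 1 + 10 + 0 + 1 + 0 = 22.
By inclusion–exclusion the count is 455 − 368 + 22 = 109.

109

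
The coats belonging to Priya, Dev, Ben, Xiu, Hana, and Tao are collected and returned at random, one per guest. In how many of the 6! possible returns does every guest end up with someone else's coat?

This is the derangement count D_6: permutations of 6 items with no fixed point.
By inclusion–exclusion this is Σ_{j=0}^{6} (−1)^j C(6,j)·(6−j)!.
Computing: 720 − 720 + 360 − 120 + 30 − 6 + 1 = 265.

265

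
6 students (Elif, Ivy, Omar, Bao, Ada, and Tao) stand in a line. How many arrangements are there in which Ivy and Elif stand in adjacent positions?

Treat {Ivy, Elif} as a single unit. There are 5 units to order, and the pair itself can be ordered 2 ways.
That gives 2 × 5! = 2 × 120 = 240.

240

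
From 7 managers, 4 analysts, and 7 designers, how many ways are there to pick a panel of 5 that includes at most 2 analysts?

8190

Split by how many analysts are chosen (0 through 2).
Sum: C(4,0)·C(14,5) + C(4,1)·C(14,4) + C(4,2)·C(14,3) = 2002 + 4004 + 2184 = 8190.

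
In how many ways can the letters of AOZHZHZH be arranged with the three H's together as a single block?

120

Treat the 3 copies of H as a single block. The multiset to arrange is then {HHH, A, O, Z, Z, Z}, 6 items in all.
That gives (6)!/(3!) = 120 arrangements.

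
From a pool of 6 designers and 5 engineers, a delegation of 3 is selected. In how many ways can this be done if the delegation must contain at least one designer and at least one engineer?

135

Total 3-person selections from all 11: C(11,3) = 165.
Selections missing a whole group: no designers → C(5,3) = 10; no engineers → C(6,3) = 20.
Both groups omitted at once is impossible, so 165 − 30 = 135.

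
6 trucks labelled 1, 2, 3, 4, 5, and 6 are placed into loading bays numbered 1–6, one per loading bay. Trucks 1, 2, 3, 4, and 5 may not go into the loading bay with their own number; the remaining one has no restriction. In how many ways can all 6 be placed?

309

Let Aᵢ (for 1 ≤ i ≤ 5) be the placements that put truck i in its forbidden loading bay. Any j of these fix j positions, leaving (6−j)! ways to fill the rest, and there are C(5,j) ways to pick which j.
By inclusion–exclusion, the number of valid placements is Σ_{j=0}^{5} (−1)^j C(5,j)·(6−j)!.
Computing: 720 − 600 + 240 − 60 + 10 − 1 = 309.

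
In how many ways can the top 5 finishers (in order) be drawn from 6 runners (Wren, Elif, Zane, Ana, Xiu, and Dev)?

There are 6 choices for 1st place, 5 for 2nd, and so on down to 2 for position 5.
That gives 6 × 5 × 4 × 3 × 2 = 720.

720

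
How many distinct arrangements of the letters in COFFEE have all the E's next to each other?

60

Treat the 2 copies of E as a single block. The multiset to arrange is then {EE, C, F, F, O}, 5 items in all.
That gives (5)!/(2!) = 60 arrangements.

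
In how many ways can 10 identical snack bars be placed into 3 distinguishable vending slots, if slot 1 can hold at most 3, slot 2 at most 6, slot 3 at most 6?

18

Ignoring the caps, the number of non-negative solutions to x_1+…+x_3 = 10 is C(12,2) = 66.
Subtract solutions that violate a single cap (substitute x_i' = x_i − (cap_i+1)): x_1 ≥ 4 gives C(8,2) = 28; x_2 ≥ 7 gives C(5,2) = 10; x_3 ≥ 7 gives C(5,2) = 10. Together 48.
No two caps can be exceeded simultaneously, so the pair terms are all 0.
By inclusion–exclusion the count is 66 − 48 + 0 = 18.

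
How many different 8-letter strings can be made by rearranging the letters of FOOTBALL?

10080

The 8 letters of FOOTBALL have repeats: L appearing twice and O appearing twice.
The number of distinct arrangements is 8!/(2!·2!) = 40320/4 = 10080.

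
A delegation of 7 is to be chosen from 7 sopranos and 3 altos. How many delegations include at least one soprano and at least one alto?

119

Unrestricted: C(10,7) = 120 ways to pick any 7 of the 10.
Subtract selections that omit an entire group: no sopranos → C(3,7) = 0; no altos → C(7,7) = 1.
Both groups omitted at once is impossible, so 120 − 1 = 119.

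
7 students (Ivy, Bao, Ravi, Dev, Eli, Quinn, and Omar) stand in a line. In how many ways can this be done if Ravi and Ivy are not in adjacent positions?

3600

There are 7! = 5040 arrangements in all. If Ravi and Ivy are adjacent, merging them into one block gives 2·(6)! = 1440 arrangements.
Complementary counting: 5040 − 1440 = 3600.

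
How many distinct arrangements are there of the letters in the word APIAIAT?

The 7 letters of APIAIAT have repeats: A appearing 3 times and I appearing twice.
So there are 7! / (3!·2!) = 420 distinguishable arrangements.

420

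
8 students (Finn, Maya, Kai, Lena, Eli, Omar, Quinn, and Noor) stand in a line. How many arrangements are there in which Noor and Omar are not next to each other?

30240

Of the 8! = 40320 arrangements, those with Noor and Omar adjacent number 2 × 7! = 10080 (treat the pair as a block with 2 internal orders).
Complementary counting: 40320 − 10080 = 30240.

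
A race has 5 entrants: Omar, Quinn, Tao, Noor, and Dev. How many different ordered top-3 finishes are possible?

This is an ordered selection of 3 from 5: P(5,3).
That gives 5 × 4 × 3 = 60.

60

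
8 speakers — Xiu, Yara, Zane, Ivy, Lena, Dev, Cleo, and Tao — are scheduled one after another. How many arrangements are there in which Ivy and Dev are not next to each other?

There are 8! = 40320 arrangements in all. If Ivy and Dev are adjacent, merging them into one block gives 2·(7)! = 10080 arrangements.
So 40320 − 10080 = 30240 arrangements keep them apart.

30240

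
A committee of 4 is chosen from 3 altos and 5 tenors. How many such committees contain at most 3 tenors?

65

Split by how many tenors are chosen (0 through 3).
Sum: C(5,0)·C(3,4) + C(5,1)·C(3,3) + C(5,2)·C(3,2) + C(5,3)·C(3,1) = 0 + 5 + 30 + 30 = 65.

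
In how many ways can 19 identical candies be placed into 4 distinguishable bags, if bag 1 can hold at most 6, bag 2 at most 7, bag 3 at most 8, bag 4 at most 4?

Without the upper bounds there are C(22,3) = 1540 ways to split 19 among 4 bags.
Subtract solutions that violate a single cap (substitute x_i' = x_i − (cap_i+1)): x_1 ≥ 7 gives C(15,3) = 455; x_2 ≥ 8 gives C(14,3) = 364; x_3 ≥ 9 gives C(13,3) = 286; x_4 ≥ 5 gives C(17,3) = 680. Together 1785.
Add back pairs where two caps are both exceeded: 35 + 20 + 120 + 10 + 84 + 56 = 325.
By inclusion–exclusion the count is 1540 − 1785 + 325 = 80.

80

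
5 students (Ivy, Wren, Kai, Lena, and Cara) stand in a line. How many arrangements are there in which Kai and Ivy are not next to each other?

72

There are 5! = 120 arrangements in all. If Kai and Ivy are adjacent, merging them into one block gives 2·(4)! = 48 arrangements.
Complementary counting: 120 − 48 = 72.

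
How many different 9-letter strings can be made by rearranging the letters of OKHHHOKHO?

Letter multiplicities in OKHHHOKHO: H×4, K×2, O×3.
Dividing 9! = 362880 by 4!·3!·2! = 288 for the repeated letters gives 1260.

1260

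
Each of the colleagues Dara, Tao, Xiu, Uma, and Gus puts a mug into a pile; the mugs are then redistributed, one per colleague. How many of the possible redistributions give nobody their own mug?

44

This is the derangement count D_5: permutations of 5 items with no fixed point.
By inclusion–exclusion this is Σ_{j=0}^{5} (−1)^j C(5,j)·(5−j)!.
Computing: 120 − 120 + 60 − 20 + 5 − 1 = 44.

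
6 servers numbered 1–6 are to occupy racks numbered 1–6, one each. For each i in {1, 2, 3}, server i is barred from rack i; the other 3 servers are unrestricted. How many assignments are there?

Let Aᵢ (for i ∈ {1, 2, 3}) be the placements that put server i in its forbidden rack. Any j of these fix j positions, leaving (6−j)! ways to fill the rest, and there are C(3,j) ways to pick which j.
By inclusion–exclusion, the number of valid placements is Σ_{j=0}^{3} (−1)^j C(3,j)·(6−j)!.
Computing: 720 − 360 + 72 − 6 = 426.

426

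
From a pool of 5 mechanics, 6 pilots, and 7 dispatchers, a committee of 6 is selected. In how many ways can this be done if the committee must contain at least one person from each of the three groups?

15470

With no constraint there are C(18,6) = 18564 possible selections.
Selections missing a whole group: no mechanics → C(13,6) = 1716; no pilots → C(12,6) = 924; no dispatchers → C(11,6) = 462.
Add back selections omitting two groups (i.e. drawn from a single group): C(5,6) + C(6,6) + C(7,6) = 8.
By inclusion–exclusion: 18564 − 3102 + 8 = 15470.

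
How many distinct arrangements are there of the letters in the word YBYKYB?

60

YBYKYB has 6 letters with B appearing twice and Y appearing 3 times.
So there are 6! / (3!·2!) = 60 distinguishable arrangements.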